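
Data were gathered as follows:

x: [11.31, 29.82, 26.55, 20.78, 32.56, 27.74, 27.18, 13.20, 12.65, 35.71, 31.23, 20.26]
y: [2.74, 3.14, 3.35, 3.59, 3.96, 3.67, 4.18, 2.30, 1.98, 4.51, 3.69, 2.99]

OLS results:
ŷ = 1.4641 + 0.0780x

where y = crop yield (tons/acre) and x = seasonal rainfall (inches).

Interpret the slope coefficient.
On average, crop yield is about 0.0780 tons/acre higher for every extra inch of rainfall.

The slope coefficient β₁ = 0.0780 represents the marginal effect of rainfall on crop yield.

Interpretation:
- Rainfall up by 1 inch → predicted crop yield increases by 0.0780 tons/acre
- The effect is assumed constant over the observed range of x (linearity)
- The slope describes association in these data, not necessarily a causal effect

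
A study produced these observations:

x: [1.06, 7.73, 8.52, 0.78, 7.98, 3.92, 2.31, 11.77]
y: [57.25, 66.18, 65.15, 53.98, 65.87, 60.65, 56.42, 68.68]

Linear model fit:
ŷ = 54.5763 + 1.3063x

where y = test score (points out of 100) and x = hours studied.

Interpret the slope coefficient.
On average, test score is about 1.3063 points higher for every extra hour of study time.

The slope coefficient β₁ = 1.3063 represents the marginal effect of study time on test score.

Interpretation:
- Study time up by 1 hour → predicted test score increases by 1.3063 points
- The effect is assumed constant over the observed range of x (linearity)
- The sign (+) gives the direction; the magnitude 1.3063 gives the size of the effect per hour

(β₀ = 54.5763 is the fitted value at x = 0 and is not part of the slope interpretation.)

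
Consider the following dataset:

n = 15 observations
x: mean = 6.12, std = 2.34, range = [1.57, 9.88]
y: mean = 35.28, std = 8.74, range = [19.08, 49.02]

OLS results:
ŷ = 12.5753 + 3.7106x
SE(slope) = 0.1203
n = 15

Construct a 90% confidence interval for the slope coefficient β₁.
The 90% CI for β₁ is (3.4976, 3.9236)

Confidence interval for the slope:

The 90% CI for β₁ is: β̂₁ ± t*(α/2, n-2) × SE(β̂₁)

Step 1: Find critical t-value
- Confidence level = 0.9
- Degrees of freedom = n - 2 = 15 - 2 = 13
- t*(α/2, 13) = 1.7709

Step 2: Calculate margin of error
Margin = 1.7709 × 0.1203 = 0.2130

Step 3: Construct interval
CI = 3.7106 ± 0.2130
CI = (3.4976, 3.9236)

Interpretation: We are 90% confident that the true slope β₁ lies between 3.4976 and 3.9236.
Both endpoints are positive, so the data support a genuinely positive slope at this confidence level.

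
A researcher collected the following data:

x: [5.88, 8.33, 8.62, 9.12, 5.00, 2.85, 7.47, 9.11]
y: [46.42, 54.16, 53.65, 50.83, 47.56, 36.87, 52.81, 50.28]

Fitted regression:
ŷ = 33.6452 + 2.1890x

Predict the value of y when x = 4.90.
ŷ = 44.3713

To predict y for x = 4.90, substitute into the regression equation:

ŷ = 33.6452 + 2.1890 × 4.90
ŷ = 33.6452 + 10.7261
ŷ = 44.3713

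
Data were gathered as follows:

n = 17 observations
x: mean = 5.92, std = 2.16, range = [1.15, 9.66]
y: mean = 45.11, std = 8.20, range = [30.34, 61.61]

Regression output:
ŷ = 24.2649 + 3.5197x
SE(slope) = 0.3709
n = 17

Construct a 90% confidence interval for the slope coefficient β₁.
The 90% CI for β₁ is (2.8695, 4.1699)

Confidence interval for the slope:

The 90% CI for β₁ is: β̂₁ ± t*(α/2, n-2) × SE(β̂₁)

Step 1: Find critical t-value
- Confidence level = 0.9
- Degrees of freedom = n - 2 = 17 - 2 = 15
- t*(α/2, 15) = 1.7531

Step 2: Calculate margin of error
Margin = 1.7531 × 0.3709 = 0.6502

Step 3: Construct interval
CI = 3.5197 ± 0.6502
CI = (2.8695, 4.1699)

Interpretation: We are 90% confident that the true slope β₁ lies between 2.8695 and 4.1699.
The interval does not include 0, suggesting a significant linear relationship.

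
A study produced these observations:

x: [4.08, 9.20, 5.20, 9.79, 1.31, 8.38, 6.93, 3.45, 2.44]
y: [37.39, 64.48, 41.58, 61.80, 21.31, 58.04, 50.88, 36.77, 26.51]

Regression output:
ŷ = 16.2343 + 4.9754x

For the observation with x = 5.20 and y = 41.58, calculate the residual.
Residual = -0.5264

The residual is the difference between the actual value and the predicted value:

Residual = y - ŷ

Step 1: Calculate predicted value
ŷ = 16.2343 + 4.9754 × 5.20
ŷ = 42.1064

Step 2: Calculate residual
Residual = 41.58 - 42.1064
Residual = -0.5264

The residual is negative, so the observed y = 41.58 sits below the regression line (the line overestimates it by 0.5264).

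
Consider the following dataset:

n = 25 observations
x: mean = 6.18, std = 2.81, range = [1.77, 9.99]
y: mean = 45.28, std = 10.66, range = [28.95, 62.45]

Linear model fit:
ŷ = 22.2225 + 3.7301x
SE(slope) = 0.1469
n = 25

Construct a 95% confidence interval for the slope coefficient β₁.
The 95% CI for β₁ is (3.4262, 4.0340)

Confidence interval for the slope:

The 95% CI for β₁ is: β̂₁ ± t*(α/2, n-2) × SE(β̂₁)

Step 1: Find critical t-value
- Confidence level = 0.95
- Degrees of freedom = n - 2 = 25 - 2 = 23
- t*(α/2, 23) = 2.0687

Step 2: Calculate margin of error
Margin = 2.0687 × 0.1469 = 0.3039

Step 3: Construct interval
CI = 3.7301 ± 0.3039
CI = (3.4262, 4.0340)

Interpretation: We are 95% confident that the true slope β₁ lies between 3.4262 and 4.0340.
The interval does not include 0, suggesting a significant linear relationship.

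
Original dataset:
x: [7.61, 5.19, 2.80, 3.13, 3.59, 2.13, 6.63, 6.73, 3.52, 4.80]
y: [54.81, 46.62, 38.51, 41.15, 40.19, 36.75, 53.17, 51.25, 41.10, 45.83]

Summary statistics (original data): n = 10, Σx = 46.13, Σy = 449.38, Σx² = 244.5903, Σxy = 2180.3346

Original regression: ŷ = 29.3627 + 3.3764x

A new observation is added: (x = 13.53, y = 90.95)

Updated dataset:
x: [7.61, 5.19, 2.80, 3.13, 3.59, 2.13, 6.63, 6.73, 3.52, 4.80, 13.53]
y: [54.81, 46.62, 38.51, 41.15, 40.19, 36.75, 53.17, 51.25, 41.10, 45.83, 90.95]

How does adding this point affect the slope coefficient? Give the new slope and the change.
Adding the point moves β₁ from 3.3764 to 4.6152, i.e. it increases by 1.2388 (+36.7%).

x = 13.53 lies well outside the original x-range [2.13, 7.61] (x̄ ≈ 4.61), so this observation has high leverage and can move the slope substantially.

Step 1: Update the sums with the new point (n goes from 10 to 11)
Σx  = 46.13 + 13.53 = 59.66
Σy  = 449.38 + 90.95 = 540.33
Σx² = 244.5903 + 13.53² = 244.5903 + 183.0609 = 427.6512
Σxy = 2180.3346 + 13.53×90.95 = 2180.3346 + 1230.5535 = 3410.8881

Step 2: Recompute the slope with b₁ = (nΣxy − ΣxΣy) / (nΣx² − (Σx)²)
Numerator   = 11×3410.8881 − 59.66×540.33 = 37519.7691 − 32236.0878 = 5283.6813
Denominator = 11×427.6512 − 59.66² = 4704.1632 − 3559.3156 = 1144.8476
b₁(new) = 5283.6813 / 1144.8476 = 4.6152

(Same formula on the original sums: (10×2180.3346 − 46.13×449.38) / (10×244.5903 − 46.13²) = 1073.4466 / 317.9261 = 3.3764, matching the given fit.)

Step 3: Change in slope
Δβ₁ = 4.6152 − 3.3764 = +1.2388
Relative change = +1.2388 / 3.3764 × 100% = +36.7%
→ the slope increases when the point is added.

A high-leverage point only changes the slope if it is off the original line; here y = 90.95 is above the original trend, so the slope increases.
In practice: refit with and without it and report both if conclusions differ; check such a point for data-entry or measurement error.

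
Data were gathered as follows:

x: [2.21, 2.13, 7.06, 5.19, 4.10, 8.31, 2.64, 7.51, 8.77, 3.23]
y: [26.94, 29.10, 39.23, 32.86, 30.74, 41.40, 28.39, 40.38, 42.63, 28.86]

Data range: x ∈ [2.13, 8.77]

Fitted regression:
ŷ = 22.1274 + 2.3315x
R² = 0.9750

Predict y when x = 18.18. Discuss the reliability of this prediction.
ŷ = 64.5141, but this is extrapolation (above the data range [2.13, 8.77]) and may be unreliable.

Prediction calculation:
ŷ = 22.1274 + 2.3315 × 18.18
ŷ = 64.5141

Reliability:
- Data range: x ∈ [2.13, 8.77]
- Prediction point: x = 18.18 is 9.41 units above the observed range → this is EXTRAPOLATION, not interpolation

Why that matters here:
- The linear relationship may not hold outside the observed range
- The standard error of prediction grows with (x − x̄)², and x = 18.18 is far from x̄ = 5.12

The R² = 0.9750 only validates the fit within [2.13, 8.77]; treat ŷ = 64.5141 with caution.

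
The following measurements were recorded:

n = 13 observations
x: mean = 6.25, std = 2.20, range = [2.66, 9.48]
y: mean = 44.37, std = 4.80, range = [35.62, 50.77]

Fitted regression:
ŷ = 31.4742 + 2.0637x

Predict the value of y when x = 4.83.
ŷ = 41.4419

Plug x = 4.83 into the fitted line:

ŷ = 31.4742 + 2.0637 × 4.83
ŷ = 31.4742 + 9.9677
ŷ = 41.4419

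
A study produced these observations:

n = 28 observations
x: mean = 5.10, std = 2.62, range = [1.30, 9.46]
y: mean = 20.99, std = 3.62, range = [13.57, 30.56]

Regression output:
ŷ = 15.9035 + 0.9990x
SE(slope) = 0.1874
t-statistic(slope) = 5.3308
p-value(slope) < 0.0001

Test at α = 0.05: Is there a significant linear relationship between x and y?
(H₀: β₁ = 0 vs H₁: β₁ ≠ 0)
Since p-value < 0.0001 < α = 0.05, reject H₀ — the slope is significantly different from 0.

Hypothesis test for the slope coefficient:

H₀: β₁ = 0 (no linear relationship)
H₁: β₁ ≠ 0 (linear relationship exists)

Test statistic: t = β̂₁ / SE(β̂₁) = 0.9990 / 0.1874 = 5.3308

The p-value (<0.0001) is the probability, under H₀, of a t-statistic at least as extreme as |t| = 5.3308 (two-sided, df = n − 2 = 26).

Decision rule: reject H₀ if p-value < α.
p-value < 0.0001 < α = 0.05 → reject H₀.

Conclusion: the linear association between x and y is significant at the 5% level.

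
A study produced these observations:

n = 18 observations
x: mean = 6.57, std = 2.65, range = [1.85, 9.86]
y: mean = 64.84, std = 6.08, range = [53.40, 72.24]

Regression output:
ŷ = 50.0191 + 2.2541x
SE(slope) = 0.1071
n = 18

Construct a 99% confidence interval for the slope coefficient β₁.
The 99% CI for β₁ is (1.9413, 2.5669)

Confidence interval for the slope:

The 99% CI for β₁ is: β̂₁ ± t*(α/2, n-2) × SE(β̂₁)

Step 1: Find critical t-value
- Confidence level = 0.99
- Degrees of freedom = n - 2 = 18 - 2 = 16
- t*(α/2, 16) = 2.9208

Step 2: Calculate margin of error
Margin = 2.9208 × 0.1071 = 0.3128

Step 3: Construct interval
CI = 2.2541 ± 0.3128
CI = (1.9413, 2.5669)

Interpretation: each one-unit increase in x is associated with a change in mean y of between 1.9413 and 2.5669, with 99% confidence.
The interval does not include 0, suggesting a significant linear relationship.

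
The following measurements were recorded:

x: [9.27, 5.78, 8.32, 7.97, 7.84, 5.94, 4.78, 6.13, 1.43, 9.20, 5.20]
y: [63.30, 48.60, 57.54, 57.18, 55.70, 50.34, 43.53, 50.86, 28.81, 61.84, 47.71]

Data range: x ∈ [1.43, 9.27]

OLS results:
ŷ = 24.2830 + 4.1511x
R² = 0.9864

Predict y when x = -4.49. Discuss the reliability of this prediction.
ŷ = 5.6446, but this is extrapolation (below the data range [1.43, 9.27]) and may be unreliable.

Prediction calculation:
ŷ = 24.2830 + 4.1511 × (-4.49)
ŷ = 5.6446

Reliability:
- Data range: x ∈ [1.43, 9.27]
- Prediction point: x = -4.49 is 5.92 units below the observed range → this is EXTRAPOLATION, not interpolation

Why that matters here:
- The standard error of prediction grows with (x − x̄)², and x = -4.49 is far from x̄ = 6.53
- The linear relationship may not hold outside the observed range
- Real relationships often flatten, saturate, or turn nonlinear at extremes

The R² = 0.9864 only validates the fit within [1.43, 9.27]; treat ŷ = 5.6446 with caution.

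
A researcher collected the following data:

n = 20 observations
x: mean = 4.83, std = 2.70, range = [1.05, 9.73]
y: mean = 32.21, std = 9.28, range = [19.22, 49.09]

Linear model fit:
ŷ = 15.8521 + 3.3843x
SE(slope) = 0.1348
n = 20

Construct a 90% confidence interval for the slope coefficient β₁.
The 90% CI for β₁ is (3.1505, 3.6181)

Confidence interval for the slope:

The 90% CI for β₁ is: β̂₁ ± t*(α/2, n-2) × SE(β̂₁)

Step 1: Find critical t-value
- Confidence level = 0.9
- Degrees of freedom = n - 2 = 20 - 2 = 18
- t*(α/2, 18) = 1.7341

Step 2: Calculate margin of error
Margin = 1.7341 × 0.1348 = 0.2338

Step 3: Construct interval
CI = 3.3843 ± 0.2338
CI = (3.1505, 3.6181)

Interpretation: intervals built this way capture the true β₁ in 90% of repeated samples; here the plausible range for the per-unit effect of x on y is 3.1505 to 3.6181.
The interval does not include 0, suggesting a significant linear relationship.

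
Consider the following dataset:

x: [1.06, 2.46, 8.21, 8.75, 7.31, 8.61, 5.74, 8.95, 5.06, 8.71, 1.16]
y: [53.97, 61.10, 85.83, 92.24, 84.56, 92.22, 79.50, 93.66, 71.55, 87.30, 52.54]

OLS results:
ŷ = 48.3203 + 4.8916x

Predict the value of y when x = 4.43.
ŷ = 69.9901

To predict y for x = 4.43, substitute into the regression equation:

ŷ = 48.3203 + 4.8916 × 4.43
ŷ = 48.3203 + 21.6698
ŷ = 69.9901

This is a point prediction; actual observations scatter around it by roughly the residual standard deviation.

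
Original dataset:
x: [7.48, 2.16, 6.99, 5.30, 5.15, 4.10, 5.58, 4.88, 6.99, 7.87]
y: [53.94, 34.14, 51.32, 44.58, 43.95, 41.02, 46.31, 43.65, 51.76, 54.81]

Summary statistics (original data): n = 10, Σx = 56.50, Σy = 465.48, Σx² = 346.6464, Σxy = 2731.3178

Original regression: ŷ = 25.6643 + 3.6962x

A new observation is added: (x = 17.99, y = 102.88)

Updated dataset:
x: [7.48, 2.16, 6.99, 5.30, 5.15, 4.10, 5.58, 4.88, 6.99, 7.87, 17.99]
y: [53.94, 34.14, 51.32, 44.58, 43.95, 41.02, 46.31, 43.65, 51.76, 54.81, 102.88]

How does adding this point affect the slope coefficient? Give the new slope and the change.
The slope changes from 3.6962 to 4.4214 (change of +0.7252, or +19.6%).

x = 17.99 lies well outside the original x-range [2.16, 7.87] (x̄ ≈ 5.65), so this observation has high leverage and can move the slope substantially.

Step 1: Update the sums with the new point (n goes from 10 to 11)
Σx  = 56.50 + 17.99 = 74.49
Σy  = 465.48 + 102.88 = 568.36
Σx² = 346.6464 + 17.99² = 346.6464 + 323.6401 = 670.2865
Σxy = 2731.3178 + 17.99×102.88 = 2731.3178 + 1850.8112 = 4582.1290

Step 2: Recompute the slope with b₁ = (nΣxy − ΣxΣy) / (nΣx² − (Σx)²)
Numerator   = 11×4582.1290 − 74.49×568.36 = 50403.4190 − 42337.1364 = 8066.2826
Denominator = 11×670.2865 − 74.49² = 7373.1515 − 5548.7601 = 1824.3914
b₁(new) = 8066.2826 / 1824.3914 = 4.4214

(Same formula on the original sums: (10×2731.3178 − 56.50×465.48) / (10×346.6464 − 56.50²) = 1013.5580 / 274.2140 = 3.6962, matching the given fit.)

Step 3: Change in slope
Δβ₁ = 4.4214 − 3.6962 = +0.7252
Relative change = +0.7252 / 3.6962 × 100% = +19.6%
→ the slope increases when the point is added.

Because the point sits above the extension of the original line at a high-leverage x, it tilts the fit up.
In practice: examine leverage (hᵢ) and Cook's distance rather than deleting it automatically.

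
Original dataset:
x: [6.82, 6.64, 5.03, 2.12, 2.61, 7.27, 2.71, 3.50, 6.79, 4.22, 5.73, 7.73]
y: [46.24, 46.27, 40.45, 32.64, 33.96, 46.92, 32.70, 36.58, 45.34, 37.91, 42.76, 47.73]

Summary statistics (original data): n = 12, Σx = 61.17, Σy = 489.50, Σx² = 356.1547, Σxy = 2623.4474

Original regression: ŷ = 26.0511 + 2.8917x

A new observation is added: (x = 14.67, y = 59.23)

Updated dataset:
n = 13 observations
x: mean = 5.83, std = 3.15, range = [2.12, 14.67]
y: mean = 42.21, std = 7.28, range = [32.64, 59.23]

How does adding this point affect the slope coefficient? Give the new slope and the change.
The slope changes from 2.8917 to 2.2583 (change of -0.6334, or -21.9%).

The new point has HIGH LEVERAGE: x = 14.67 is far from the original mean x̄ = 61.17/12 ≈ 5.10 (original range [2.12, 7.73]).

Step 1: Update the sums with the new point (n goes from 12 to 13)
Σx  = 61.17 + 14.67 = 75.84
Σy  = 489.50 + 59.23 = 548.73
Σx² = 356.1547 + 14.67² = 356.1547 + 215.2089 = 571.3636
Σxy = 2623.4474 + 14.67×59.23 = 2623.4474 + 868.9041 = 3492.3515

Step 2: Recompute the slope with b₁ = (nΣxy − ΣxΣy) / (nΣx² − (Σx)²)
Numerator   = 13×3492.3515 − 75.84×548.73 = 45400.5695 − 41615.6832 = 3784.8863
Denominator = 13×571.3636 − 75.84² = 7427.7268 − 5751.7056 = 1676.0212
b₁(new) = 3784.8863 / 1676.0212 = 2.2583

(Same formula on the original sums: (12×2623.4474 − 61.17×489.50) / (12×356.1547 − 61.17²) = 1538.6538 / 532.0875 = 2.8917, matching the given fit.)

Step 3: Change in slope
Δβ₁ = 2.2583 − 2.8917 = -0.6334
Relative change = -0.6334 / 2.8917 × 100% = -21.9%
→ the slope decreases when the point is added.

A high-leverage point only changes the slope if it is off the original line; here y = 59.23 is below the original trend, so the slope decreases.
In practice: examine leverage (hᵢ) and Cook's distance rather than deleting it automatically; refit with and without it and report both if conclusions differ.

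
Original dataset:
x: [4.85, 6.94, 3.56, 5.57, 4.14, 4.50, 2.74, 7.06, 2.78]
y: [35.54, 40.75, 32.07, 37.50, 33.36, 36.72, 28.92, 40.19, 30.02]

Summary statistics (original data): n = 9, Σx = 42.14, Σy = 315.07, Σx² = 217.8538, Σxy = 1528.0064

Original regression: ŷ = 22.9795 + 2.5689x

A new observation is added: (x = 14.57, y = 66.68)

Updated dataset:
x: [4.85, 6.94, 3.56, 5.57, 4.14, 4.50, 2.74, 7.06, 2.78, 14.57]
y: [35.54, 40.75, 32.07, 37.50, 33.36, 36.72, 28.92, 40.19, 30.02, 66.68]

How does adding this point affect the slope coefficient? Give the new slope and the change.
Adding the point moves β₁ from 2.5689 to 3.0831, i.e. it increases by 0.5142 (+20.0%).

The new point has HIGH LEVERAGE: x = 14.57 is far from the original mean x̄ = 42.14/9 ≈ 4.68 (original range [2.74, 7.06]).

Step 1: Update the sums with the new point (n goes from 9 to 10)
Σx  = 42.14 + 14.57 = 56.71
Σy  = 315.07 + 66.68 = 381.75
Σx² = 217.8538 + 14.57² = 217.8538 + 212.2849 = 430.1387
Σxy = 1528.0064 + 14.57×66.68 = 1528.0064 + 971.5276 = 2499.5340

Step 2: Recompute the slope with b₁ = (nΣxy − ΣxΣy) / (nΣx² − (Σx)²)
Numerator   = 10×2499.5340 − 56.71×381.75 = 24995.3400 − 21649.0425 = 3346.2975
Denominator = 10×430.1387 − 56.71² = 4301.3870 − 3216.0241 = 1085.3629
b₁(new) = 3346.2975 / 1085.3629 = 3.0831

(Same formula on the original sums: (9×1528.0064 − 42.14×315.07) / (9×217.8538 − 42.14²) = 475.0078 / 184.9046 = 2.5689, matching the given fit.)

Step 3: Change in slope
Δβ₁ = 3.0831 − 2.5689 = +0.5142
Relative change = +0.5142 / 2.5689 × 100% = +20.0%
→ the slope increases when the point is added.

A high-leverage point only changes the slope if it is off the original line; here y = 66.68 is above the original trend, so the slope increases.
In practice: examine leverage (hᵢ) and Cook's distance rather than deleting it automatically; check such a point for data-entry or measurement error.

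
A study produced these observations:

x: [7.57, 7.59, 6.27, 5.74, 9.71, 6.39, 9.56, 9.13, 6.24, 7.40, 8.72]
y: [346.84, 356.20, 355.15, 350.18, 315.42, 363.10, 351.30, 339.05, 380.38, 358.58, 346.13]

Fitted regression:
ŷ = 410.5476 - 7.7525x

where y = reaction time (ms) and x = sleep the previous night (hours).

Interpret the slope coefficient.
On average, reaction time is about 7.7525 ms lower for every extra hour of sleep.

The slope coefficient β₁ = -7.7525 represents the marginal effect of sleep on reaction time.

Interpretation:
- Sleep up by 1 hour → predicted reaction time decreases by 7.7525 ms
- The effect is assumed constant over the observed range of x (linearity)

(β₀ = 410.5476 is the fitted value at x = 0 and is not part of the slope interpretation.)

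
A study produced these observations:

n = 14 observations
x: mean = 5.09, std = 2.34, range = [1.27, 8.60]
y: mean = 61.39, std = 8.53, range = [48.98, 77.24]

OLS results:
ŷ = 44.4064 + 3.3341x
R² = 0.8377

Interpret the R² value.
About 83.77% of the variability in y is accounted for by the regression on x (R² = 0.8377) — a strong linear fit.

R² = 1 − SS_res/SS_tot compares the residual scatter to the total scatter of y about its mean.

Here R² = 0.8377:
- Explained: 83.77% of the variation in y
- Unexplained (residual): 100% − 83.77% = 16.23%
- Rule of thumb (below 0.3 weak; 0.3 to below 0.7 moderate; 0.7 and above strong) → strong

Equivalently, for simple linear regression R² = r², so |r| = √0.8377 ≈ 0.9153.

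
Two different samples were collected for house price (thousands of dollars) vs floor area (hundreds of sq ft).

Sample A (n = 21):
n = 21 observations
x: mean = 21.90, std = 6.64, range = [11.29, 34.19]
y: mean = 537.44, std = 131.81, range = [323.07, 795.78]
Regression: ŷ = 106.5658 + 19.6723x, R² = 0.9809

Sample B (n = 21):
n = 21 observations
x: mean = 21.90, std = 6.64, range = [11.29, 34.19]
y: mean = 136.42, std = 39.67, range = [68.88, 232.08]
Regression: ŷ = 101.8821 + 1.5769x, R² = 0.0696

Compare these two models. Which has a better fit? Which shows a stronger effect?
Model A has the better fit (R² = 0.9809 vs 0.0696). Model A shows the stronger effect (|β₁| = 19.6723 vs 1.5769).

Model Comparison:

Fit — compare R²:
- Model A: R² = 0.9809 → 98.09% of variance in house price explained
- Model B: R² = 0.0696 → 6.96% of variance in house price explained
- 0.9809 > 0.0696 → Model A has the better fit

Which has the larger per-hundred sq ft effect? (|β₁|)
- Model A: β₁ = 19.6723 → predicted house price rises 19.6723 thousand dollars per additional hundred sq ft of floor area
- Model B: β₁ = 1.5769 → predicted house price rises 1.5769 thousand dollars per additional hundred sq ft of floor area
- |19.6723| > |1.5769| → Model A shows the stronger marginal effect

Notes:
- A better fit (higher R²) doesn't necessarily mean a more important relationship.
- The two samples could reflect different populations, time periods, or measurement quality.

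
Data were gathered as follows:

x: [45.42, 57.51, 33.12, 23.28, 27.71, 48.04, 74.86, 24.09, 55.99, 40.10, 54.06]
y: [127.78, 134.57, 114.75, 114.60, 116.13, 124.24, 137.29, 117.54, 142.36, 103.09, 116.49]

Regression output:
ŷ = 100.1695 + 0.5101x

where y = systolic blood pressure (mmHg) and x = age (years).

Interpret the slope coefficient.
On average, blood pressure is about 0.5101 mmHg higher for every extra year of age.

β₁ = 0.5101 is the change in predicted blood pressure (mmHg) per additional year of age.

Interpretation:
- Age up by 1 year → predicted blood pressure increases by 0.5101 mmHg
- This is a linear approximation: the same per-unit change is assumed across the whole observed x range

The intercept β₀ = 100.1695 is the predicted blood pressure when age = 0; since the smallest observed x is 23.28, this is an extrapolation and mainly anchors the line.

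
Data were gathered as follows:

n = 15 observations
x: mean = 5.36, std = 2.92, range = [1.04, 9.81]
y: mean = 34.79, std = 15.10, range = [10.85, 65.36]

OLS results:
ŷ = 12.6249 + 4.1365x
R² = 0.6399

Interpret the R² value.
About 63.99% of the variability in y is accounted for by the regression on x (R² = 0.6399) — a moderate linear fit.

The coefficient of determination R² is the fraction of the total variation in y that the fitted line accounts for.

Here R² = 0.6399:
- Explained: 63.99% of the variation in y
- Unexplained (residual): 100% − 63.99% = 36.01%
- Rule of thumb (below 0.3 weak; 0.3 to below 0.7 moderate; 0.7 and above strong) → moderate

Note: R² never decreases when predictors are added, so it should not be used alone to compare models of different size.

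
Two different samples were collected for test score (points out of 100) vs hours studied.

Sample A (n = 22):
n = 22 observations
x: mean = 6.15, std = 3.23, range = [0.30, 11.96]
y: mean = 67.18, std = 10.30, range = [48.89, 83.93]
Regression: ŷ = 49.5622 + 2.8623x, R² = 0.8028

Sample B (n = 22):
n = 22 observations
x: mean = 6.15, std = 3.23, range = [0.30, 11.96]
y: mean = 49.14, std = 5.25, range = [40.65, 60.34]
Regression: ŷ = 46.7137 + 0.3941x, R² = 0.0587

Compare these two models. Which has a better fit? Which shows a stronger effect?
Model A has the better fit (R² = 0.8028 vs 0.0587). Model A shows the stronger effect (|β₁| = 2.8623 vs 0.3941).

Model Comparison:

Goodness of fit (R²):
- Model A: R² = 0.8028 → 80.28% of variance in test score explained
- Model B: R² = 0.0587 → 5.87% of variance in test score explained
- 0.8028 > 0.0587 → Model A has the better fit

Strength of effect — compare |β₁|:
- Model A: β₁ = 2.8623 → predicted test score rises 2.8623 points per additional hour of study time
- Model B: β₁ = 0.3941 → predicted test score rises 0.3941 points per additional hour of study time
- |2.8623| > |0.3941| → Model A shows the stronger marginal effect

Notes:
- The two samples could reflect different populations, time periods, or measurement quality.
- A better fit (higher R²) doesn't necessarily mean a more important relationship.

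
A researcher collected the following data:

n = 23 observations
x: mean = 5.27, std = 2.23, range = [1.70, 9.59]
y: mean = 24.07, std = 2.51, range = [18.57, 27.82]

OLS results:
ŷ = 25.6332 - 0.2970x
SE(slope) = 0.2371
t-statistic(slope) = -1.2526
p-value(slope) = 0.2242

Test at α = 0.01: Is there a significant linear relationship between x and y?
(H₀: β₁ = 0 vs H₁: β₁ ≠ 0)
p-value = 0.2242 ≥ α = 0.01, so we fail to reject H₀. The relationship is not significant.

Hypothesis test for the slope coefficient:

H₀: β₁ = 0 (no linear relationship)
H₁: β₁ ≠ 0 (linear relationship exists)

Test statistic: t = β̂₁ / SE(β̂₁) = -0.2970 / 0.2371 = -1.2526

The p-value (0.2242) is the probability, under H₀, of a t-statistic at least as extreme as |t| = 1.2526 (two-sided, df = n − 2 = 21).

Decision rule: reject H₀ if p-value < α.
p-value = 0.2242 ≥ α = 0.01 → fail to reject H₀.

Conclusion: the linear association between x and y is not significant at the 1% level.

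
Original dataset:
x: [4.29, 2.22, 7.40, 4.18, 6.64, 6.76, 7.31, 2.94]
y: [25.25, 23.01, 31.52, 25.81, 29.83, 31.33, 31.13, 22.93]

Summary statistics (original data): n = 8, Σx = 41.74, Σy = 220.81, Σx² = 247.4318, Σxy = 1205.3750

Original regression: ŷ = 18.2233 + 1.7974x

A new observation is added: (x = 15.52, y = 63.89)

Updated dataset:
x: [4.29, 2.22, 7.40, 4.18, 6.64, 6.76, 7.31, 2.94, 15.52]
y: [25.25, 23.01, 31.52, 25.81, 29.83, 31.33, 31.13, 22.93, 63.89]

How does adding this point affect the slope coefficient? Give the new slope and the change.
New slope β₁ = 3.1098 versus 1.7974 before: a change of +1.3124 (+73.0%).

x = 15.52 lies well outside the original x-range [2.22, 7.40] (x̄ ≈ 5.22), so this observation has high leverage and can move the slope substantially.

Step 1: Update the sums with the new point (n goes from 8 to 9)
Σx  = 41.74 + 15.52 = 57.26
Σy  = 220.81 + 63.89 = 284.70
Σx² = 247.4318 + 15.52² = 247.4318 + 240.8704 = 488.3022
Σxy = 1205.3750 + 15.52×63.89 = 1205.3750 + 991.5728 = 2196.9478

Step 2: Recompute the slope with b₁ = (nΣxy − ΣxΣy) / (nΣx² − (Σx)²)
Numerator   = 9×2196.9478 − 57.26×284.70 = 19772.5302 − 16301.9220 = 3470.6082
Denominator = 9×488.3022 − 57.26² = 4394.7198 − 3278.7076 = 1116.0122
b₁(new) = 3470.6082 / 1116.0122 = 3.1098

(Same formula on the original sums: (8×1205.3750 − 41.74×220.81) / (8×247.4318 − 41.74²) = 426.3906 / 237.2268 = 1.7974, matching the given fit.)

Step 3: Change in slope
Δβ₁ = 3.1098 − 1.7974 = +1.3124
Relative change = +1.3124 / 1.7974 × 100% = +73.0%
→ the slope increases when the point is added.

Because the point sits above the extension of the original line at a high-leverage x, it tilts the fit up.
In practice: investigate whether it comes from the same population as the rest of the sample.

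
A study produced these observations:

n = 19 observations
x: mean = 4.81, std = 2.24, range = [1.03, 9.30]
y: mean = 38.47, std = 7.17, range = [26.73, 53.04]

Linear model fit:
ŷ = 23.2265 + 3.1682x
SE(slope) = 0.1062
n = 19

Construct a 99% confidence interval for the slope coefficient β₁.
The 99% CI for β₁ is (2.8604, 3.4760)

Confidence interval for the slope:

The 99% CI for β₁ is: β̂₁ ± t*(α/2, n-2) × SE(β̂₁)

Step 1: Find critical t-value
- Confidence level = 0.99
- Degrees of freedom = n - 2 = 19 - 2 = 17
- t*(α/2, 17) = 2.8982

Step 2: Calculate margin of error
Margin = 2.8982 × 0.1062 = 0.3078

Step 3: Construct interval
CI = 3.1682 ± 0.3078
CI = (2.8604, 3.4760)

Interpretation: We are 99% confident that the true slope β₁ lies between 2.8604 and 3.4760.
The interval does not include 0, suggesting a significant linear relationship.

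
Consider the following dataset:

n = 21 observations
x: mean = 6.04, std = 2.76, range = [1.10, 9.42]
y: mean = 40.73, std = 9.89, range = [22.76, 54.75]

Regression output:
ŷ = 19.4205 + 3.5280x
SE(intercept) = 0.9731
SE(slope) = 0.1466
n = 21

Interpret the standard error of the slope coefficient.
The slope 3.5280 is pinned down to within about ±0.1466 (one SE) by these data — relative uncertainty 4.2%, i.e. precise.

SE(β̂₁) = 0.1466 says: if we drew many samples of n = 21 from the same population and refit each time, the fitted slopes would scatter with a standard deviation of roughly 0.1466 around the true β₁.

Relative precision:
- SE / |β̂₁| = 0.1466 / 3.5280 = 4.2%
- Rule of thumb (under 20%: precise; 20% to under 50%: moderately precise; 50% or more: imprecise) → precise

Rough 95% range (±2 SE): 3.5280 ± 0.2932 → (3.2348, 3.8212).

What drives SE(β̂₁): wider spread of x values → smaller SE.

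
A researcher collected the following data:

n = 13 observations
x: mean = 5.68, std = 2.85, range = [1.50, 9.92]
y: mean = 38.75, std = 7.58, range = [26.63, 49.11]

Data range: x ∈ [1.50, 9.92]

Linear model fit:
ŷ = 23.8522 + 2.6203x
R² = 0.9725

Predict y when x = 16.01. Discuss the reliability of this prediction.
The equation gives ŷ = 65.8032; however x = 16.01 is 6.09 units above the observed range, so this extrapolated value should not be trusted.

Prediction calculation:
ŷ = 23.8522 + 2.6203 × 16.01
ŷ = 65.8032

Reliability:
- Data range: x ∈ [1.50, 9.92]
- Prediction point: x = 16.01 is 6.09 units above the observed range → this is EXTRAPOLATION, not interpolation

Why that matters here:
- R² describes fit only over the sampled x values; it says nothing about behaviour beyond them
- Real relationships often flatten, saturate, or turn nonlinear at extremes
- The linear relationship may not hold outside the observed range

The R² = 0.9725 only validates the fit within [1.50, 9.92]; treat ŷ = 65.8032 with caution.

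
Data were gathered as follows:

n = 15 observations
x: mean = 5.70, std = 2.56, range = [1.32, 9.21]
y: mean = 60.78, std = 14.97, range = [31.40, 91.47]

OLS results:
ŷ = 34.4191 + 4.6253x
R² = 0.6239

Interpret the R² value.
R² = 0.6239 means 62.39% of the variation in y is explained by the linear relationship with x. This indicates a moderate fit.

R² = 1 − SS_res/SS_tot compares the residual scatter to the total scatter of y about its mean.

Here R² = 0.6239:
- Explained: 62.39% of the variation in y
- Unexplained (residual): 100% − 62.39% = 37.61%
- Rule of thumb (below 0.3 weak; 0.3 to below 0.7 moderate; 0.7 and above strong) → moderate

Note: R² says nothing about causation, and a high R² does not by itself mean the linear form is appropriate — check the residuals.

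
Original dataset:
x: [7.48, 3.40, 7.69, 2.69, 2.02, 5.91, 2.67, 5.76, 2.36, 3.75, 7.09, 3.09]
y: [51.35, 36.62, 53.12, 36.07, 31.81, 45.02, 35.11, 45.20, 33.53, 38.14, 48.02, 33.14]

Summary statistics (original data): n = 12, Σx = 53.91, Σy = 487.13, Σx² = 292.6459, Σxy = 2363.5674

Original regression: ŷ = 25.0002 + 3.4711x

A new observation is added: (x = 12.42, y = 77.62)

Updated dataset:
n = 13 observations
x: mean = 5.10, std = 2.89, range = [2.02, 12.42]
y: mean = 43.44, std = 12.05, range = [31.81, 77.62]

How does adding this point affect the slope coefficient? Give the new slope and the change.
Adding the point moves β₁ from 3.4711 to 4.1126, i.e. it increases by 0.6415 (+18.5%).

x = 12.42 lies well outside the original x-range [2.02, 7.69] (x̄ ≈ 4.49), so this observation has high leverage and can move the slope substantially.

Step 1: Update the sums with the new point (n goes from 12 to 13)
Σx  = 53.91 + 12.42 = 66.33
Σy  = 487.13 + 77.62 = 564.75
Σx² = 292.6459 + 12.42² = 292.6459 + 154.2564 = 446.9023
Σxy = 2363.5674 + 12.42×77.62 = 2363.5674 + 964.0404 = 3327.6078

Step 2: Recompute the slope with b₁ = (nΣxy − ΣxΣy) / (nΣx² − (Σx)²)
Numerator   = 13×3327.6078 − 66.33×564.75 = 43258.9014 − 37459.8675 = 5799.0339
Denominator = 13×446.9023 − 66.33² = 5809.7299 − 4399.6689 = 1410.0610
b₁(new) = 5799.0339 / 1410.0610 = 4.1126

(Same formula on the original sums: (12×2363.5674 − 53.91×487.13) / (12×292.6459 − 53.91²) = 2101.6305 / 605.4627 = 3.4711, matching the given fit.)

Step 3: Change in slope
Δβ₁ = 4.1126 − 3.4711 = +0.6415
Relative change = +0.6415 / 3.4711 × 100% = +18.5%
→ the slope increases when the point is added.

Because the point sits above the extension of the original line at a high-leverage x, it tilts the fit up.
In practice: refit with and without it and report both if conclusions differ.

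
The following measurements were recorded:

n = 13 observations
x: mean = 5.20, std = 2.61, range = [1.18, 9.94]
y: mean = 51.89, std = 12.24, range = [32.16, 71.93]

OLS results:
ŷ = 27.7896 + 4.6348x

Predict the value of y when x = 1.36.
ŷ = 34.0929

x = 1.36 lies inside the observed range [1.18, 9.94], so the fitted equation applies directly:

ŷ = 27.7896 + 4.6348 × 1.36
ŷ = 27.7896 + 6.3033
ŷ = 34.0929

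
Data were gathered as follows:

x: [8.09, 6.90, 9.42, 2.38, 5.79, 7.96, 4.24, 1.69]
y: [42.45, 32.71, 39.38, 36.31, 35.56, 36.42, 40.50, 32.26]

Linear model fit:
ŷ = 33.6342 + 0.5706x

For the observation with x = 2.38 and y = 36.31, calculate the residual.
Residual = 1.3178

The residual is the difference between the actual value and the predicted value:

Residual = y - ŷ

Step 1: Calculate predicted value
ŷ = 33.6342 + 0.5706 × 2.38
ŷ = 34.9922

Step 2: Calculate residual
Residual = 36.31 - 34.9922
Residual = 1.3178

The residual is positive, so the observed y = 36.31 sits above the regression line (the line underestimates it by 1.3178).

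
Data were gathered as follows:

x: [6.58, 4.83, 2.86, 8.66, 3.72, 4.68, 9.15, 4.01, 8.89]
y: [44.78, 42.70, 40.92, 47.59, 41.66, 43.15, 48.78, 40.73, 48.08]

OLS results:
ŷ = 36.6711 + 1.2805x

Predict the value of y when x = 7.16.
ŷ = 45.8395

To predict y for x = 7.16, substitute into the regression equation:

ŷ = 36.6711 + 1.2805 × 7.16
ŷ = 36.6711 + 9.1684
ŷ = 45.8395

This is a point prediction; actual observations scatter around it by roughly the residual standard deviation.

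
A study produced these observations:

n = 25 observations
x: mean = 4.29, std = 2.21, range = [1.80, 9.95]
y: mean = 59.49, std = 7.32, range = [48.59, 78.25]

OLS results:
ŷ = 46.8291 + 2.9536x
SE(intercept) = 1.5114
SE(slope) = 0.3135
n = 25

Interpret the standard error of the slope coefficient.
SE(slope) = 0.3135 measures the uncertainty in the estimated slope. The coefficient is estimated precisely (SE/|β̂₁| = 10.6%).

SE(β̂₁) = s / √Sxx, where s is the residual standard deviation and Sxx = Σ(x − x̄)². It is the yardstick for how far β̂₁ = 2.9536 could plausibly be from the true slope.

Relative precision:
- SE / |β̂₁| = 0.3135 / 2.9536 = 10.6%
- Rule of thumb (under 20%: precise; 20% to under 50%: moderately precise; 50% or more: imprecise) → precise

Link to interval estimation: a confidence interval for β₁ is β̂₁ ± t* × 0.3135, so SE sets the half-width per unit of t*.

What drives SE(β̂₁): wider spread of x values → smaller SE; more residual scatter → larger SE.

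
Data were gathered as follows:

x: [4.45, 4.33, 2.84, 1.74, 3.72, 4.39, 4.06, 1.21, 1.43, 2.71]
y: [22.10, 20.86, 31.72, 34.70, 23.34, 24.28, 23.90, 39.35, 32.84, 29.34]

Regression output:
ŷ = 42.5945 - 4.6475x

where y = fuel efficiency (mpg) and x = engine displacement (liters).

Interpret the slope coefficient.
On average, fuel efficiency is about 4.6475 mpg lower for every extra liter of engine displacement.

β₁ = -4.6475 is the change in predicted fuel efficiency (mpg) per additional liter of engine displacement.

Interpretation:
- Engine displacement up by 1 liter → predicted fuel efficiency decreases by 4.6475 mpg
- The effect is assumed constant over the observed range of x (linearity)
- The sign (−) gives the direction; the magnitude 4.6475 gives the size of the effect per liter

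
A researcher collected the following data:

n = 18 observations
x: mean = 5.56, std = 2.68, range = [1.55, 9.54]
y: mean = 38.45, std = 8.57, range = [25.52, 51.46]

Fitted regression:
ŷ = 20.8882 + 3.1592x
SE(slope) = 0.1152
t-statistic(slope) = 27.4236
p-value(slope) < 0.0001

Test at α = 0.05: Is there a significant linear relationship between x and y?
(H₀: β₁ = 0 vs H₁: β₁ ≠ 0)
Since p-value < 0.0001 < α = 0.05, reject H₀ — the slope is significantly different from 0.

Hypothesis test for the slope coefficient:

H₀: β₁ = 0 (no linear relationship)
H₁: β₁ ≠ 0 (linear relationship exists)

Test statistic: t = β̂₁ / SE(β̂₁) = 3.1592 / 0.1152 = 27.4236

p < 0.0001: how often a slope estimate this far from 0 (in SE units) would arise by chance if β₁ were truly 0.

Decision rule: reject H₀ if p-value < α.
p-value < 0.0001 < α = 0.05 → reject H₀.

Conclusion: the linear association between x and y is significant at the 5% level.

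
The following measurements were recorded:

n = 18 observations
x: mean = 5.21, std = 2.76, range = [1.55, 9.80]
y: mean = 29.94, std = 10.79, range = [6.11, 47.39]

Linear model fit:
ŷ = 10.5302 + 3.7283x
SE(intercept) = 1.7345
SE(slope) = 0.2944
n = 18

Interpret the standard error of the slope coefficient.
SE(slope) = 0.2944 measures the uncertainty in the estimated slope. The coefficient is estimated precisely (SE/|β̂₁| = 7.9%).

SE(β̂₁) = s / √Sxx, where s is the residual standard deviation and Sxx = Σ(x − x̄)². It is the yardstick for how far β̂₁ = 3.7283 could plausibly be from the true slope.

Relative precision:
- SE / |β̂₁| = 0.2944 / 3.7283 = 7.9%
- Rule of thumb (under 20%: precise; 20% to under 50%: moderately precise; 50% or more: imprecise) → precise

Link to interval estimation: a confidence interval for β₁ is β̂₁ ± t* × 0.2944, so SE sets the half-width per unit of t*.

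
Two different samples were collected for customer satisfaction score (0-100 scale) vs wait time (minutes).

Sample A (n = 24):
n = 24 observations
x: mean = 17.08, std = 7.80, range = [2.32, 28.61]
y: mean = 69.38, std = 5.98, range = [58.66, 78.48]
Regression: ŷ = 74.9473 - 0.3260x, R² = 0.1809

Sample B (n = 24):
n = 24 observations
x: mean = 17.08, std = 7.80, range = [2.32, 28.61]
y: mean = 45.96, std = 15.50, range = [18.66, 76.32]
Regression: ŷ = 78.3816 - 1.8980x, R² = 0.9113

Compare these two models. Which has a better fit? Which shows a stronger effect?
Model B has the better fit (R² = 0.9113 vs 0.1809). Model B shows the stronger effect (|β₁| = 1.8980 vs 0.3260).

Model Comparison:

Goodness of fit (R²):
- Model A: R² = 0.1809 → 18.09% of variance in satisfaction score explained
- Model B: R² = 0.9113 → 91.13% of variance in satisfaction score explained
- 0.9113 > 0.1809 → Model B has the better fit

Effect size (slope magnitude):
- Model A: β₁ = -0.3260 → predicted satisfaction score falls 0.3260 points per additional minute of wait time
- Model B: β₁ = -1.8980 → predicted satisfaction score falls 1.8980 points per additional minute of wait time
- |-0.3260| < |-1.8980| → Model B shows the stronger marginal effect

Note: A better fit (higher R²) doesn't necessarily mean a more important relationship.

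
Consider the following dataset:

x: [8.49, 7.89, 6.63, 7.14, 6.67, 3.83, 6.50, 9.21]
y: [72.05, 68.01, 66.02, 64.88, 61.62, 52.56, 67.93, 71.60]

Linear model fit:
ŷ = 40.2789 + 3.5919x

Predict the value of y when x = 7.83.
ŷ = 68.4035

x = 7.83 lies inside the observed range [3.83, 9.21], so the fitted equation applies directly:

ŷ = 40.2789 + 3.5919 × 7.83
ŷ = 40.2789 + 28.1246
ŷ = 68.4035

This is a point prediction; actual observations scatter around it by roughly the residual standard deviation.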